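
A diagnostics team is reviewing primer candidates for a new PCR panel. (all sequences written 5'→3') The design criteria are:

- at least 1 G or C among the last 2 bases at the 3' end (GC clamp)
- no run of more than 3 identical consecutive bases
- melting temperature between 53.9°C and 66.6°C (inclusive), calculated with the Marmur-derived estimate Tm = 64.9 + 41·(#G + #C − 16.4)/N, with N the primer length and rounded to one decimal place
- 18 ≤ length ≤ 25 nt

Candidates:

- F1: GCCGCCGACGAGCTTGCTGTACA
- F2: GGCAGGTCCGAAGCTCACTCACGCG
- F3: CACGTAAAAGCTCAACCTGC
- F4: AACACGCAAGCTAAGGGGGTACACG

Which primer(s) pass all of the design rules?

F1 (23 nt, A=4 T=4 G=7 C=8): 3' end CA has 1 G/C ✓; longest run = 2 ✓; Tm = 64.9 + 41·(15 − 16.4)/23 = 62.4°C ✓; length 23 ✓ — passes.
F2 (25 nt, A=5 T=3 G=8 C=9): 3' end CG has 2 G/C ✓; longest run = 2 ✓; Tm = 64.9 + 41·(17 − 16.4)/25 = 65.9°C ✓; length 25 ✓ — passes.
F3 (20 nt, A=7 T=3 G=3 C=7): 3' end GC has 2 G/C ✓; longest run = 4, exceeds 3 ✗; Tm = 64.9 + 41·(10 − 16.4)/20 = 51.8°C, outside 53.9–66.6°C ✗; length 20 ✓ — fails.
F4 (25 nt, A=9 T=2 G=8 C=6): 3' end CG has 2 G/C ✓; longest run = 5, exceeds 3 ✗; Tm = 64.9 + 41·(14 − 16.4)/25 = 61.0°C ✓; length 25 ✓ — fails.

F1 and F2.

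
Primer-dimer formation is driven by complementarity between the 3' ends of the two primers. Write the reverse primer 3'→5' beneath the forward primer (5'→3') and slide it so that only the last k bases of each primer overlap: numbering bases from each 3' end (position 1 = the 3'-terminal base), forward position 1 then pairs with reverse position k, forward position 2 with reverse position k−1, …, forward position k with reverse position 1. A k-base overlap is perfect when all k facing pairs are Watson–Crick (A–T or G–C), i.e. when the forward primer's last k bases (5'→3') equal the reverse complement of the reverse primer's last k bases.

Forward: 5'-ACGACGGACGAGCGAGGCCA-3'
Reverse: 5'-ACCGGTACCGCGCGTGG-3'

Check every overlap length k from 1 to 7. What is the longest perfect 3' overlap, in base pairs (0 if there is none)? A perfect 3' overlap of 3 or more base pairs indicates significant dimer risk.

Longest perfect overlap: 3 complementary base pairs; significant dimer risk (threshold 3).

Last 7 bases (5'→3') — forward …GAGGCCA, reverse …CGCGTGG.
Reverse complement of the reverse primer's last 7 bases: CCACGCG; its first k bases are the reverse complement of the reverse primer's last k bases, so a perfect k-base overlap needs the forward primer's last k bases to equal them.
Comparing (forward last k vs required): k=1: A vs C ✗; k=2: CA vs CC ✗; k=3: CCA vs CCA ✓; k=4: GCCA vs CCAC ✗; k=5: GGCCA vs CCACG ✗; k=6: AGGCCA vs CCACGC ✗; k=7: GAGGCCA vs CCACGCG ✗.
Only k = 3 is perfect, so the longest perfect 3' overlap is 3.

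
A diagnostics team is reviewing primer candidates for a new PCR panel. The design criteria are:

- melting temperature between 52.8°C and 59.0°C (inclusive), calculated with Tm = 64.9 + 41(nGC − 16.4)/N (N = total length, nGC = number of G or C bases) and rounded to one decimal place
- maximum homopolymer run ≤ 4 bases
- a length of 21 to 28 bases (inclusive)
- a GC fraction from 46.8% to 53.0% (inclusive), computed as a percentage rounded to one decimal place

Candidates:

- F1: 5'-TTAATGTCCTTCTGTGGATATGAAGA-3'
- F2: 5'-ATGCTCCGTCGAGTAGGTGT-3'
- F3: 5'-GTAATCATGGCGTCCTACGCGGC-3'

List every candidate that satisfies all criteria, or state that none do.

None of the candidates satisfy all criteria.

F1 (26 nt, A=7 T=10 G=6 C=3): Tm = 64.9 + 41·(9 − 16.4)/26 = 53.2°C ✓; longest run = 2 ✓; length 26 ✓; GC 9/26 = 34.6%, outside 46.8–53.0% ✗ — fails.
F2 (20 nt, A=3 T=6 G=7 C=4): Tm = 64.9 + 41·(11 − 16.4)/20 = 53.8°C ✓; longest run = 2 ✓; length 20, outside 21–28 ✗; GC 11/20 = 55.0%, outside 46.8–53.0% ✗ — fails.
F3 (23 nt, A=4 T=5 G=7 C=7): Tm = 64.9 + 41·(14 − 16.4)/23 = 60.6°C, outside 52.8–59.0°C ✗; longest run = 2 ✓; length 23 ✓; GC 14/23 = 60.9%, outside 46.8–53.0% ✗ — fails.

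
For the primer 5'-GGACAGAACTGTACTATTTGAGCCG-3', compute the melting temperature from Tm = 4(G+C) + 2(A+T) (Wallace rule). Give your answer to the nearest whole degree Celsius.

74°C

Base counts: A=7, T=6, G=7, C=5 (length 25).
Tm = 2·(7+6) + 4·(7+5) = 2·13 + 4·12 = 26 + 48 = 74°C.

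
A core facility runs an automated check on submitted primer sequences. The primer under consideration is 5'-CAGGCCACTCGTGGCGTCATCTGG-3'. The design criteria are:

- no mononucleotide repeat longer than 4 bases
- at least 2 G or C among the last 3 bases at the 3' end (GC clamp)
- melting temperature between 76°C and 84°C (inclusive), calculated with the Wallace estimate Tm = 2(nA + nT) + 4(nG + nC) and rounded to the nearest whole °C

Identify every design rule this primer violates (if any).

Meets all criteria.

Base counts: A=3, T=5, G=8, C=8 (length 24).
homopolymer run: longest run = 2 ✓
GC clamp: 3' end TGG has 2 G/C ✓
Tm: Tm = 2·8 + 4·16 = 80°C ✓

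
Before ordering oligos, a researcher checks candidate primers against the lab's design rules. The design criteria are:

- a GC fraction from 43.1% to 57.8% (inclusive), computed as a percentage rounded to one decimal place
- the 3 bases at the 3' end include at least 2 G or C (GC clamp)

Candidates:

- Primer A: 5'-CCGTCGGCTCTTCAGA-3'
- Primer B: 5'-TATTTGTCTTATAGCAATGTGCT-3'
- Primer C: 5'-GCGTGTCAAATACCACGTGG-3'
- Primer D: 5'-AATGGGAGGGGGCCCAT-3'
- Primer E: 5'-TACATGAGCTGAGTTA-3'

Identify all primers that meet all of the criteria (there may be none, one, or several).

Primer C only.

Primer A (16 nt, A=2 T=4 G=4 C=6): GC 10/16 = 62.5%, outside 43.1–57.8% ✗; 3' end AGA has 1 G/C, need ≥2 ✗ — fails.
Primer B (23 nt, A=5 T=11 G=4 C=3): GC 7/23 = 30.4%, outside 43.1–57.8% ✗; 3' end GCT has 2 G/C ✓ — fails.
Primer C (20 nt, A=5 T=4 G=6 C=5): GC 11/20 = 55.0% ✓; 3' end TGG has 2 G/C ✓ — passes.
Primer D (17 nt, A=4 T=2 G=8 C=3): GC 11/17 = 64.7%, outside 43.1–57.8% ✗; 3' end CAT has 1 G/C, need ≥2 ✗ — fails.
Primer E (16 nt, A=5 T=5 G=4 C=2): GC 6/16 = 37.5%, outside 43.1–57.8% ✗; 3' end TTA has 0 G/C, need ≥2 ✗ — fails.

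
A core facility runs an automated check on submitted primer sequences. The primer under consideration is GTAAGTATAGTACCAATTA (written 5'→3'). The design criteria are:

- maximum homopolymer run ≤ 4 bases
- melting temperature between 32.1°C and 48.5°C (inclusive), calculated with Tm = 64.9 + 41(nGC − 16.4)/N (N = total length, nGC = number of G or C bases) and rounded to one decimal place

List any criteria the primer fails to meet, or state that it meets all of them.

Meets all criteria.

Base counts: A=8, T=6, G=3, C=2 (length 19).
homopolymer run: longest run = 2 ✓
Tm: Tm = 64.9 + 41·(5 − 16.4)/19 = 40.3°C ✓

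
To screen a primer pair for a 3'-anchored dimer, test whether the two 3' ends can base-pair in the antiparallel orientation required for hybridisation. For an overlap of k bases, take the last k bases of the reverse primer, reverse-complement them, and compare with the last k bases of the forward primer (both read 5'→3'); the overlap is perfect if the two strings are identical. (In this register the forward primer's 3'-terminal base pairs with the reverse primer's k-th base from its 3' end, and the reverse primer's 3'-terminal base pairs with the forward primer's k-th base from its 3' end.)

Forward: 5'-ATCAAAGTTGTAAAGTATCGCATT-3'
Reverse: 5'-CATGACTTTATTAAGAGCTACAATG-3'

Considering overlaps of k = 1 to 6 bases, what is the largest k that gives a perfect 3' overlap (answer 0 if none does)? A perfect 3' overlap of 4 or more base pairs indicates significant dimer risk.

Last 6 bases (5'→3') — forward …CGCATT, reverse …ACAATG.
Reverse complement of the reverse primer's last 6 bases: CATTGT; its first k bases are the reverse complement of the reverse primer's last k bases, so a perfect k-base overlap needs the forward primer's last k bases to equal them.
Comparing (forward last k vs required): k=1: T vs C ✗; k=2: TT vs CA ✗; k=3: ATT vs CAT ✗; k=4: CATT vs CATT ✓; k=5: GCATT vs CATTG ✗; k=6: CGCATT vs CATTGT ✗.
Only k = 4 is perfect, so the longest perfect 3' overlap is 4.

Longest perfect overlap: 4 complementary base pairs; significant dimer risk (threshold 4).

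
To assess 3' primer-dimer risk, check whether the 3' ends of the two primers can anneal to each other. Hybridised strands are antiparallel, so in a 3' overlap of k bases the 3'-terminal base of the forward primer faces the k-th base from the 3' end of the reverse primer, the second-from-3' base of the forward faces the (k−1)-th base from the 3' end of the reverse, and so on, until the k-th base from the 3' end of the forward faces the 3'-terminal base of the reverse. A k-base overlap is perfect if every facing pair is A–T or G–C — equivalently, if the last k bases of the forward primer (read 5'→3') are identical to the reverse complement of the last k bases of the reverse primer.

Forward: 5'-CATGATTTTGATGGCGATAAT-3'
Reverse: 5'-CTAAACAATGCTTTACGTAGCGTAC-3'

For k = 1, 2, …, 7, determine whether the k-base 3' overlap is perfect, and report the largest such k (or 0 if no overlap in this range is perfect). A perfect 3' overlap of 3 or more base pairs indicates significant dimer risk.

Longest perfect overlap: 0 complementary base pairs; below the dimer-risk threshold (threshold 3).

Last 7 bases (5'→3') — forward …CGATAAT, reverse …AGCGTAC.
Reverse complement of the reverse primer's last 7 bases: GTACGCT; its first k bases are the reverse complement of the reverse primer's last k bases, so a perfect k-base overlap needs the forward primer's last k bases to equal them.
Comparing (forward last k vs required): k=1: T vs G ✗; k=2: AT vs GT ✗; k=3: AAT vs GTA ✗; k=4: TAAT vs GTAC ✗; k=5: ATAAT vs GTACG ✗; k=6: GATAAT vs GTACGC ✗; k=7: CGATAAT vs GTACGCT ✗.
No overlap length from 1 to 7 is perfect, so the longest perfect 3' overlap is 0.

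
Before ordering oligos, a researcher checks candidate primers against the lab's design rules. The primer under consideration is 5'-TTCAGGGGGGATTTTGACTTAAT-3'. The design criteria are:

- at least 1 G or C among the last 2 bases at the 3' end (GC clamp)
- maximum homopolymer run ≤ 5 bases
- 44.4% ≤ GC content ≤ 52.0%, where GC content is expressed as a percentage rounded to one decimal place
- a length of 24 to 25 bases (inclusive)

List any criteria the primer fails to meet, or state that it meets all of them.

Fails: GC clamp, homopolymer run, GC content, length.

Base counts: A=5, T=9, G=7, C=2 (length 23).
GC clamp: 3' end AT has 0 G/C, need ≥1 ✗
homopolymer run: longest run = 6, exceeds 5 ✗
GC content: GC 9/23 = 39.1%, outside 44.4–52.0% ✗
length: length 23, outside 24–25 ✗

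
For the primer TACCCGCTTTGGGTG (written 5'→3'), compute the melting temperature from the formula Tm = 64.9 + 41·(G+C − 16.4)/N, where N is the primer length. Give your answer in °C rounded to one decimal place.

Base counts: A=1, T=5, G=5, C=4; G+C = 9, N = 15.
Tm = 64.9 + 41·(9 − 16.4)/15 = 64.9 + -303.40/15 = 44.7°C.

44.7°C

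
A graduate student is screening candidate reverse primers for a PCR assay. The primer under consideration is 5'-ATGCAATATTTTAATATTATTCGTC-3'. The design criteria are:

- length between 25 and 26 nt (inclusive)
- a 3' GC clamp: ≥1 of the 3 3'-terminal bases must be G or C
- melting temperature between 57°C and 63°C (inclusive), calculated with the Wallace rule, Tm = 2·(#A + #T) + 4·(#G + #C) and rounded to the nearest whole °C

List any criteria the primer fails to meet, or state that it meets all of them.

Meets all criteria.

Base counts: A=8, T=12, G=2, C=3 (length 25).
length: length 25 ✓
GC clamp: 3' end GTC has 2 G/C ✓
Tm: Tm = 2·20 + 4·5 = 60°C ✓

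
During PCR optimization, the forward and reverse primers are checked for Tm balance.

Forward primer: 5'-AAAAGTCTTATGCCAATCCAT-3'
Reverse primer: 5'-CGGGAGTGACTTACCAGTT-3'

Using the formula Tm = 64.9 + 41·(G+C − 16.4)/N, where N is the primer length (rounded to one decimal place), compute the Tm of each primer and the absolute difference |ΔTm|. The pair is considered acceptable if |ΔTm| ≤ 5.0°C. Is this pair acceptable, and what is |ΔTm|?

Forward: G+C = 7, N = 21 → Tm = 64.9 + 41·(7 − 16.4)/21 = 46.5°C.
Reverse: G+C = 10, N = 19 → Tm = 64.9 + 41·(10 − 16.4)/19 = 51.1°C.
|ΔTm| = |46.5 − 51.1| = 4.6°C, ≤ 5.0°C.

|ΔTm| = 4.6°C; the pair is acceptable.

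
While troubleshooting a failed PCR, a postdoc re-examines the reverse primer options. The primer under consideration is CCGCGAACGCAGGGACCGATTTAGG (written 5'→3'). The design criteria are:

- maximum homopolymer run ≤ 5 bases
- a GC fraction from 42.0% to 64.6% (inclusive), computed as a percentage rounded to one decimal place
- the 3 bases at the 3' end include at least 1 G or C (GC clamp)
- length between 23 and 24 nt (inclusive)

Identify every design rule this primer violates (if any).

Fails: length.

Base counts: A=6, T=3, G=9, C=7 (length 25).
homopolymer run: longest run = 3 ✓
GC content: GC 16/25 = 64.0% ✓
GC clamp: 3' end AGG has 2 G/C ✓
length: length 25, outside 23–24 ✗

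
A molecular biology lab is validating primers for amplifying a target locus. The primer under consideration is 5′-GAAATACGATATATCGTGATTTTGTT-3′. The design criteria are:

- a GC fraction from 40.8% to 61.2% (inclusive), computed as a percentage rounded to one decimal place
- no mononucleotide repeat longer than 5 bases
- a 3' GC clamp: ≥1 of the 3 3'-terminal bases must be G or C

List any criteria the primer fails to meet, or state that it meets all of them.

Base counts: A=8, T=11, G=5, C=2 (length 26).
GC content: GC 7/26 = 26.9%, outside 40.8–61.2% ✗
homopolymer run: longest run = 4 ✓
GC clamp: 3' end GTT has 1 G/C ✓

Fails: GC content.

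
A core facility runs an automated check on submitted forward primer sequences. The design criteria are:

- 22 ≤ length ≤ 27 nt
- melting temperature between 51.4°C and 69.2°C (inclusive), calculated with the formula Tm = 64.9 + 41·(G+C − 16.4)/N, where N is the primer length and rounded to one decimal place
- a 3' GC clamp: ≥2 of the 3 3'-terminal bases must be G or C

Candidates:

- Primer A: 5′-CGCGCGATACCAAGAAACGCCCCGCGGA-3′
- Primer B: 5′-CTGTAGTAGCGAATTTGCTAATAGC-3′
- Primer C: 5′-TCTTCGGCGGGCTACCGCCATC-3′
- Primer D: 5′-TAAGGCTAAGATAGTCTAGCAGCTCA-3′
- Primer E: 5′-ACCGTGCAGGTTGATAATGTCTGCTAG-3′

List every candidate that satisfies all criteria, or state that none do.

Primer A (28 nt, A=8 T=1 G=8 C=11): length 28, outside 22–27 ✗; Tm = 64.9 + 41·(19 − 16.4)/28 = 68.7°C ✓; 3' end GGA has 2 G/C ✓ — fails.
Primer B (25 nt, A=7 T=8 G=6 C=4): length 25 ✓; Tm = 64.9 + 41·(10 − 16.4)/25 = 54.4°C ✓; 3' end AGC has 2 G/C ✓ — passes.
Primer C (22 nt, A=2 T=5 G=6 C=9): length 22 ✓; Tm = 64.9 + 41·(15 − 16.4)/22 = 62.3°C ✓; 3' end ATC has 1 G/C, need ≥2 ✗ — fails.
Primer D (26 nt, A=9 T=6 G=6 C=5): length 26 ✓; Tm = 64.9 + 41·(11 − 16.4)/26 = 56.4°C ✓; 3' end TCA has 1 G/C, need ≥2 ✗ — fails.
Primer E (27 nt, A=6 T=8 G=8 C=5): length 27 ✓; Tm = 64.9 + 41·(13 − 16.4)/27 = 59.7°C ✓; 3' end TAG has 1 G/C, need ≥2 ✗ — fails.

Primer B only.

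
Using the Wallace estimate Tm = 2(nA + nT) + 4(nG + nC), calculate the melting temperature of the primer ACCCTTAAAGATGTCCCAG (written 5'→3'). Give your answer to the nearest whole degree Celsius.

56°C

Base counts: A=6, T=4, G=3, C=6 (length 19).
Tm = 2·(6+4) + 4·(3+6) = 2·10 + 4·9 = 20 + 36 = 56°C.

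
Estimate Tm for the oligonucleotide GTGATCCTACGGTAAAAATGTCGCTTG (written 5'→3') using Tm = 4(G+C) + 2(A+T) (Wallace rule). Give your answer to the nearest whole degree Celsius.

78°C

Base counts: A=7, T=8, G=7, C=5 (length 27).
Tm = 2·(7+8) + 4·(7+5) = 2·15 + 4·12 = 30 + 48 = 78°C.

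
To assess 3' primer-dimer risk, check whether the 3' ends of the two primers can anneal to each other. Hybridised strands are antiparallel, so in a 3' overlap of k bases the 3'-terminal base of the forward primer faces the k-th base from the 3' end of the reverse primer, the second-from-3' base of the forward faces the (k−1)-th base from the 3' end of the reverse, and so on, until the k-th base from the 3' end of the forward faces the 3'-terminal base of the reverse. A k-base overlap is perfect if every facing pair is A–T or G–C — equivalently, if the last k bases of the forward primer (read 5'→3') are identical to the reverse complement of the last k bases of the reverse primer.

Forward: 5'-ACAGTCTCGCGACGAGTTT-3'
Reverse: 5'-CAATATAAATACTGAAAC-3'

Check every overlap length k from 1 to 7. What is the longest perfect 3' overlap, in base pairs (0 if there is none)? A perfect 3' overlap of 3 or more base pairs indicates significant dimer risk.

Last 7 bases (5'→3') — forward …CGAGTTT, reverse …CTGAAAC.
Reverse complement of the reverse primer's last 7 bases: GTTTCAG; its first k bases are the reverse complement of the reverse primer's last k bases, so a perfect k-base overlap needs the forward primer's last k bases to equal them.
Comparing (forward last k vs required): k=1: T vs G ✗; k=2: TT vs GT ✗; k=3: TTT vs GTT ✗; k=4: GTTT vs GTTT ✓; k=5: AGTTT vs GTTTC ✗; k=6: GAGTTT vs GTTTCA ✗; k=7: CGAGTTT vs GTTTCAG ✗.
Only k = 4 is perfect, so the longest perfect 3' overlap is 4.

Longest perfect overlap: 4 complementary base pairs; significant dimer risk (threshold 3).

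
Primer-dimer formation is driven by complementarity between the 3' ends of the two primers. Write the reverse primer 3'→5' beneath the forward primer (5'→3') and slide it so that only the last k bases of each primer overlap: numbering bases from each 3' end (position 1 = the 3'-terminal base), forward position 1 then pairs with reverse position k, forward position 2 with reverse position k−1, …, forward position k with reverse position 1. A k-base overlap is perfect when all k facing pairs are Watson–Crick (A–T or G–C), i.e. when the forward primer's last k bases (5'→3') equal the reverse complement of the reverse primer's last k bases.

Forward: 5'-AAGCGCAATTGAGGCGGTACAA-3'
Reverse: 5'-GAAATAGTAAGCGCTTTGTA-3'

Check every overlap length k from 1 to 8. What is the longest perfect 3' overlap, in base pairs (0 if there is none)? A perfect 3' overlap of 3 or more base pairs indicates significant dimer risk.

Longest perfect overlap: 5 complementary base pairs; significant dimer risk (threshold 3).

Last 8 bases (5'→3') — forward …CGGTACAA, reverse …GCTTTGTA.
Reverse complement of the reverse primer's last 8 bases: TACAAAGC; its first k bases are the reverse complement of the reverse primer's last k bases, so a perfect k-base overlap needs the forward primer's last k bases to equal them.
Comparing (forward last k vs required): k=1: A vs T ✗; k=2: AA vs TA ✗; k=3: CAA vs TAC ✗; k=4: ACAA vs TACA ✗; k=5: TACAA vs TACAA ✓; k=6: GTACAA vs TACAAA ✗; k=7: GGTACAA vs TACAAAG ✗; k=8: CGGTACAA vs TACAAAGC ✗.
Only k = 5 is perfect, so the longest perfect 3' overlap is 5.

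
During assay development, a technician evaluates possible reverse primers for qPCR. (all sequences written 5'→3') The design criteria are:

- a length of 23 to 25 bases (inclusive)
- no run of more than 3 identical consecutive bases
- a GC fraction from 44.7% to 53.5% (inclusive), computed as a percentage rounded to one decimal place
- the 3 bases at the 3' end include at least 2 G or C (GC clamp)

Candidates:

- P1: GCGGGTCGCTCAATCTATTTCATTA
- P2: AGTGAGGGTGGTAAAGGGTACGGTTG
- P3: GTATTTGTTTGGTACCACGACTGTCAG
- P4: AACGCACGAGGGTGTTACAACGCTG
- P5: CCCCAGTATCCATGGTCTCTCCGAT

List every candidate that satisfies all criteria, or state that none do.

P1 (25 nt, A=5 T=9 G=5 C=6): length 25 ✓; longest run = 3 ✓; GC 11/25 = 44.0%, outside 44.7–53.5% ✗; 3' end TTA has 0 G/C, need ≥2 ✗ — fails.
P2 (26 nt, A=6 T=6 G=13 C=1): length 26, outside 23–25 ✗; longest run = 3 ✓; GC 14/26 = 53.8%, outside 44.7–53.5% ✗; 3' end TTG has 1 G/C, need ≥2 ✗ — fails.
P3 (27 nt, A=5 T=10 G=7 C=5): length 27, outside 23–25 ✗; longest run = 3 ✓; GC 12/27 = 44.4%, outside 44.7–53.5% ✗; 3' end CAG has 2 G/C ✓ — fails.
P4 (25 nt, A=7 T=4 G=8 C=6): length 25 ✓; longest run = 3 ✓; GC 14/25 = 56.0%, outside 44.7–53.5% ✗; 3' end CTG has 2 G/C ✓ — fails.
P5 (25 nt, A=4 T=7 G=4 C=10): length 25 ✓; longest run = 4, exceeds 3 ✗; GC 14/25 = 56.0%, outside 44.7–53.5% ✗; 3' end GAT has 1 G/C, need ≥2 ✗ — fails.

None of the candidates satisfy all criteria.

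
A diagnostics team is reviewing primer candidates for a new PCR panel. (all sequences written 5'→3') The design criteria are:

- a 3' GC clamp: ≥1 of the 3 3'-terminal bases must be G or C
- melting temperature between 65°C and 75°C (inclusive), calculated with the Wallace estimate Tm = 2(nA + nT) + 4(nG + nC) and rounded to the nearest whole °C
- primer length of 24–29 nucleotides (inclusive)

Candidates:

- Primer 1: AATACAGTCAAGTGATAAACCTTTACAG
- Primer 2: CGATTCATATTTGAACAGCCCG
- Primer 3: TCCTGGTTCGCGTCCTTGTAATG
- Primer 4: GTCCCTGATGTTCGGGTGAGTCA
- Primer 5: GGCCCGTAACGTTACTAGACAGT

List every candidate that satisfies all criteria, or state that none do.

Primer 1 (28 nt, A=12 T=7 G=4 C=5): 3' end CAG has 2 G/C ✓; Tm = 2·19 + 4·9 = 74°C ✓; length 28 ✓ — passes.
Primer 2 (22 nt, A=6 T=6 G=4 C=6): 3' end CCG has 3 G/C ✓; Tm = 2·12 + 4·10 = 64°C, outside 65–75°C ✗; length 22, outside 24–29 ✗ — fails.
Primer 3 (23 nt, A=2 T=9 G=6 C=6): 3' end ATG has 1 G/C ✓; Tm = 2·11 + 4·12 = 70°C ✓; length 23, outside 24–29 ✗ — fails.
Primer 4 (23 nt, A=3 T=7 G=8 C=5): 3' end TCA has 1 G/C ✓; Tm = 2·10 + 4·13 = 72°C ✓; length 23, outside 24–29 ✗ — fails.
Primer 5 (23 nt, A=6 T=5 G=6 C=6): 3' end AGT has 1 G/C ✓; Tm = 2·11 + 4·12 = 70°C ✓; length 23, outside 24–29 ✗ — fails.

Primer 1 only.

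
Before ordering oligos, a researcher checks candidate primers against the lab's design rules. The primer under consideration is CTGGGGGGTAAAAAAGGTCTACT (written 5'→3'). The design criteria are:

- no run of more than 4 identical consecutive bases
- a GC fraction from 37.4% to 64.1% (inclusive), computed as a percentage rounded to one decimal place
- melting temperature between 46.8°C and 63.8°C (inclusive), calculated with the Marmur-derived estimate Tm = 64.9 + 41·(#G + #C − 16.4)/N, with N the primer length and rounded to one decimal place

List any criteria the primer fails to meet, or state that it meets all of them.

Fails: homopolymer run.

Base counts: A=7, T=5, G=8, C=3 (length 23).
homopolymer run: longest run = 6, exceeds 4 ✗
GC content: GC 11/23 = 47.8% ✓
Tm: Tm = 64.9 + 41·(11 − 16.4)/23 = 55.3°C ✓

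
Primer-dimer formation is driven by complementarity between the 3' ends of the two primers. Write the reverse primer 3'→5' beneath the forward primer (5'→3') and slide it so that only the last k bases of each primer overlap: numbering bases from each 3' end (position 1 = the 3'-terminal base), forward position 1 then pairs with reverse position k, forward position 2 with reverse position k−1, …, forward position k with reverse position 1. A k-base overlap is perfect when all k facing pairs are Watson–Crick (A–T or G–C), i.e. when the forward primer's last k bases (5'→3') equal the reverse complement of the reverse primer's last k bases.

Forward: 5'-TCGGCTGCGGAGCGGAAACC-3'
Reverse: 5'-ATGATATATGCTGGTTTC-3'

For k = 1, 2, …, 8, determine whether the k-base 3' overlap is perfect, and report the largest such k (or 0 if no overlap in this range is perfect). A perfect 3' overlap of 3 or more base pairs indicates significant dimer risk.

Longest perfect overlap: 6 complementary base pairs; significant dimer risk (threshold 3).

Last 8 bases (5'→3') — forward …CGGAAACC, reverse …CTGGTTTC.
Reverse complement of the reverse primer's last 8 bases: GAAACCAG; its first k bases are the reverse complement of the reverse primer's last k bases, so a perfect k-base overlap needs the forward primer's last k bases to equal them.
Comparing (forward last k vs required): k=1: C vs G ✗; k=2: CC vs GA ✗; k=3: ACC vs GAA ✗; k=4: AACC vs GAAA ✗; k=5: AAACC vs GAAAC ✗; k=6: GAAACC vs GAAACC ✓; k=7: GGAAACC vs GAAACCA ✗; k=8: CGGAAACC vs GAAACCAG ✗.
Only k = 6 is perfect, so the longest perfect 3' overlap is 6.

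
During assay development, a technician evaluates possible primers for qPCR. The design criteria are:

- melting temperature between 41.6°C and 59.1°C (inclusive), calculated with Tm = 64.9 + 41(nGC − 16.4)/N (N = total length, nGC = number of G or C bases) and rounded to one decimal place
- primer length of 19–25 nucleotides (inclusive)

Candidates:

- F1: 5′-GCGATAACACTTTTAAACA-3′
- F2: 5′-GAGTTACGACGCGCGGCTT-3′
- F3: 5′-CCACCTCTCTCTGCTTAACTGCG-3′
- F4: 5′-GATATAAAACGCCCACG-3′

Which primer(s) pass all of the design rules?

F1, F2 and F3.

F1 (19 nt, A=8 T=5 G=2 C=4): Tm = 64.9 + 41·(6 − 16.4)/19 = 42.5°C ✓; length 19 ✓ — passes.
F2 (19 nt, A=3 T=4 G=7 C=5): Tm = 64.9 + 41·(12 − 16.4)/19 = 55.4°C ✓; length 19 ✓ — passes.
F3 (23 nt, A=3 T=7 G=3 C=10): Tm = 64.9 + 41·(13 − 16.4)/23 = 58.8°C ✓; length 23 ✓ — passes.
F4 (17 nt, A=7 T=2 G=3 C=5): Tm = 64.9 + 41·(8 − 16.4)/17 = 44.6°C ✓; length 17, outside 19–25 ✗ — fails.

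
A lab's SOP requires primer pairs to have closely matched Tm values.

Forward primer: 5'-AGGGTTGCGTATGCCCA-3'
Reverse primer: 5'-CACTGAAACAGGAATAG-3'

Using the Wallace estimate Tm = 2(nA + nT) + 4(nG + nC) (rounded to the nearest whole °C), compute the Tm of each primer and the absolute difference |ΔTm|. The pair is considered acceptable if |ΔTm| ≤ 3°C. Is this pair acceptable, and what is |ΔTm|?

Forward: A=3 T=4 G=6 C=4 → Tm = 2·7 + 4·10 = 54°C.
Reverse: A=8 T=2 G=4 C=3 → Tm = 2·10 + 4·7 = 48°C.
|ΔTm| = |54 − 48| = 6°C, > 3°C.

|ΔTm| = 6°C; the pair is not acceptable.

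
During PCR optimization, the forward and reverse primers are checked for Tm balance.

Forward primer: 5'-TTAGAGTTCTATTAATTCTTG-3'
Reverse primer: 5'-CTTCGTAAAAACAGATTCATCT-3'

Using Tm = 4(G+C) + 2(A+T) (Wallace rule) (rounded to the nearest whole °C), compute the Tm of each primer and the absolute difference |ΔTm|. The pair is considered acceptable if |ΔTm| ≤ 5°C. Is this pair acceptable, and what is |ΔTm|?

Forward: A=5 T=11 G=3 C=2 → Tm = 2·16 + 4·5 = 52°C.
Reverse: A=8 T=7 G=2 C=5 → Tm = 2·15 + 4·7 = 58°C.
|ΔTm| = |52 − 58| = 6°C, > 5°C.

|ΔTm| = 6°C; the pair is not acceptable.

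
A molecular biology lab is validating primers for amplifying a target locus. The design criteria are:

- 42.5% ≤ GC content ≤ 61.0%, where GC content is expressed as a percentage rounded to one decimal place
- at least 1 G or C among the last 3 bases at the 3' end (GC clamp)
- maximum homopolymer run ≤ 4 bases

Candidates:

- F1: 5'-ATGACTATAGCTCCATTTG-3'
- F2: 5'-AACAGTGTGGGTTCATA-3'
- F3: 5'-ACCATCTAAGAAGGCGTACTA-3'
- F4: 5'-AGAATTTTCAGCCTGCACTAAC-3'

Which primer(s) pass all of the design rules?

F1 (19 nt, A=5 T=7 G=3 C=4): GC 7/19 = 36.8%, outside 42.5–61.0% ✗; 3' end TTG has 1 G/C ✓; longest run = 3 ✓ — fails.
F2 (17 nt, A=5 T=5 G=5 C=2): GC 7/17 = 41.2%, outside 42.5–61.0% ✗; 3' end ATA has 0 G/C, need ≥1 ✗; longest run = 3 ✓ — fails.
F3 (21 nt, A=8 T=4 G=4 C=5): GC 9/21 = 42.9% ✓; 3' end CTA has 1 G/C ✓; longest run = 2 ✓ — passes.
F4 (22 nt, A=7 T=6 G=3 C=6): GC 9/22 = 40.9%, outside 42.5–61.0% ✗; 3' end AAC has 1 G/C ✓; longest run = 4 ✓ — fails.

F3 only.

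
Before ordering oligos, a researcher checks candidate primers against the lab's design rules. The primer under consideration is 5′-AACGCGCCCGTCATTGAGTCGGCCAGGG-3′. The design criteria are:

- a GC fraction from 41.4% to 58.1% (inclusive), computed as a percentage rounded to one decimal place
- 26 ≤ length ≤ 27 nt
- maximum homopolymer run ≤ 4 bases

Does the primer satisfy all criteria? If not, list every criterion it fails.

Base counts: A=5, T=4, G=10, C=9 (length 28).
GC content: GC 19/28 = 67.9%, outside 41.4–58.1% ✗
length: length 28, outside 26–27 ✗
homopolymer run: longest run = 3 ✓

Fails: GC content, length.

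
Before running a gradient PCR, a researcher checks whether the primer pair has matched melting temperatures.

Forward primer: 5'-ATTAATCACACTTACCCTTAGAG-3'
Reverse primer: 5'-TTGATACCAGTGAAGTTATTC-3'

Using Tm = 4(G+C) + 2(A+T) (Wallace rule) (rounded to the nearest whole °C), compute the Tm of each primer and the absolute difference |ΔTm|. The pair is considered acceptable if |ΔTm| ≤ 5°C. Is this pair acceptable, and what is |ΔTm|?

Forward: A=8 T=7 G=2 C=6 → Tm = 2·15 + 4·8 = 62°C.
Reverse: A=6 T=8 G=4 C=3 → Tm = 2·14 + 4·7 = 56°C.
|ΔTm| = |62 − 56| = 6°C, > 5°C.

|ΔTm| = 6°C; the pair is not acceptable.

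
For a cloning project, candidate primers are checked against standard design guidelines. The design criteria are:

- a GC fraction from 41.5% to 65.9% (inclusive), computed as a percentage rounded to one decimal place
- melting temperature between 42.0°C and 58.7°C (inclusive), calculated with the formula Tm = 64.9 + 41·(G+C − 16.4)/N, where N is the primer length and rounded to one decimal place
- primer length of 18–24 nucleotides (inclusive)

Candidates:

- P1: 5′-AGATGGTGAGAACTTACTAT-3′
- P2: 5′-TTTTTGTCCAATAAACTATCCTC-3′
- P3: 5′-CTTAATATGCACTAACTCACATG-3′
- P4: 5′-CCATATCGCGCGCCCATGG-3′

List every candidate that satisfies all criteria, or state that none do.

P1 (20 nt, A=7 T=6 G=5 C=2): GC 7/20 = 35.0%, outside 41.5–65.9% ✗; Tm = 64.9 + 41·(7 − 16.4)/20 = 45.6°C ✓; length 20 ✓ — fails.
P2 (23 nt, A=6 T=10 G=1 C=6): GC 7/23 = 30.4%, outside 41.5–65.9% ✗; Tm = 64.9 + 41·(7 − 16.4)/23 = 48.1°C ✓; length 23 ✓ — fails.
P3 (23 nt, A=8 T=7 G=2 C=6): GC 8/23 = 34.8%, outside 41.5–65.9% ✗; Tm = 64.9 + 41·(8 − 16.4)/23 = 49.9°C ✓; length 23 ✓ — fails.
P4 (19 nt, A=3 T=3 G=5 C=8): GC 13/19 = 68.4%, outside 41.5–65.9% ✗; Tm = 64.9 + 41·(13 − 16.4)/19 = 57.6°C ✓; length 19 ✓ — fails.

None of the candidates satisfy all criteria.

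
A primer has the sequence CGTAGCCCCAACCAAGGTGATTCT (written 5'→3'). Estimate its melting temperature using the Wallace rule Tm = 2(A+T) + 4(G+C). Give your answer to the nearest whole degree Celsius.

Base counts: A=6, T=5, G=5, C=8 (length 24).
Tm = 2·(6+5) + 4·(5+8) = 2·11 + 4·13 = 22 + 52 = 74°C.

74°C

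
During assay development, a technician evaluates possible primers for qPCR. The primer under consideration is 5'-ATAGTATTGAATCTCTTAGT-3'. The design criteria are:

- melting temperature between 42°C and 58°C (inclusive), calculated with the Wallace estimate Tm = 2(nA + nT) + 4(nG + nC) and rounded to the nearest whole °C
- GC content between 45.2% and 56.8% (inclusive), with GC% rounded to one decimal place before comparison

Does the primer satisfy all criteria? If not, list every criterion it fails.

Base counts: A=6, T=9, G=3, C=2 (length 20).
Tm: Tm = 2·15 + 4·5 = 50°C ✓
GC content: GC 5/20 = 25.0%, outside 45.2–56.8% ✗

Fails: GC content.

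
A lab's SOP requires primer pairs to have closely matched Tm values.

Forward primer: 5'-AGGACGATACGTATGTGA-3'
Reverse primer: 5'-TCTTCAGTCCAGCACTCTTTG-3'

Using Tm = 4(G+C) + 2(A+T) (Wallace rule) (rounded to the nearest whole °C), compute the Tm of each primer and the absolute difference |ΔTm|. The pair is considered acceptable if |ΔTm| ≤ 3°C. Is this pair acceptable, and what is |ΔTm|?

Forward: A=6 T=4 G=6 C=2 → Tm = 2·10 + 4·8 = 52°C.
Reverse: A=3 T=8 G=3 C=7 → Tm = 2·11 + 4·10 = 62°C.
|ΔTm| = |52 − 62| = 10°C, > 3°C.

|ΔTm| = 10°C; the pair is not acceptable.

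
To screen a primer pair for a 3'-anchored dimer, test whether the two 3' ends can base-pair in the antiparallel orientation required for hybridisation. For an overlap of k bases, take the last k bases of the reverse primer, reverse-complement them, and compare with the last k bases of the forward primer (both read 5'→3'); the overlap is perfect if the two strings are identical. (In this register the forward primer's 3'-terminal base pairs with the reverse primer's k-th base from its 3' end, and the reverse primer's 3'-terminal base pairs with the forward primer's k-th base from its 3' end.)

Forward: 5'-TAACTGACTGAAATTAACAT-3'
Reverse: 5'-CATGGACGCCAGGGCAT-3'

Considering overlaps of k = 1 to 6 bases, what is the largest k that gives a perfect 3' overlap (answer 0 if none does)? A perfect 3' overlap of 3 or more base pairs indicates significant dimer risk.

Last 6 bases (5'→3') — forward …TAACAT, reverse …GGGCAT.
Reverse complement of the reverse primer's last 6 bases: ATGCCC; its first k bases are the reverse complement of the reverse primer's last k bases, so a perfect k-base overlap needs the forward primer's last k bases to equal them.
Comparing (forward last k vs required): k=1: T vs A ✗; k=2: AT vs AT ✓; k=3: CAT vs ATG ✗; k=4: ACAT vs ATGC ✗; k=5: AACAT vs ATGCC ✗; k=6: TAACAT vs ATGCCC ✗.
Only k = 2 is perfect, so the longest perfect 3' overlap is 2.

Longest perfect overlap: 2 complementary base pairs; below the dimer-risk threshold (threshold 3).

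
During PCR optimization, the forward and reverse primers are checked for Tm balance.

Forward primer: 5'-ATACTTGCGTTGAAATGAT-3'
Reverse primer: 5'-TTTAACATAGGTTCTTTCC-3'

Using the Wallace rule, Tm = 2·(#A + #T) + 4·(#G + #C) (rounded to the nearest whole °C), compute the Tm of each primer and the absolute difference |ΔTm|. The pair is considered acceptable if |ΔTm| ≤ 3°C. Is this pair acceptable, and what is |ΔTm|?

Forward: A=6 T=7 G=4 C=2 → Tm = 2·13 + 4·6 = 50°C.
Reverse: A=4 T=9 G=2 C=4 → Tm = 2·13 + 4·6 = 50°C.
|ΔTm| = |50 − 50| = 0°C, ≤ 3°C.

|ΔTm| = 0°C; the pair is acceptable.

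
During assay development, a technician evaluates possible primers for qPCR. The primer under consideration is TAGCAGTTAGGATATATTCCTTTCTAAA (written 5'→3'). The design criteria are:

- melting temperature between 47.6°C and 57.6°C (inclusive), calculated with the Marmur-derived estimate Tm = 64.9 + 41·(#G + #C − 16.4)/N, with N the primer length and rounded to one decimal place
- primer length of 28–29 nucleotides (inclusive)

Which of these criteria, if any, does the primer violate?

Meets all criteria.

Base counts: A=9, T=11, G=4, C=4 (length 28).
Tm: Tm = 64.9 + 41·(8 − 16.4)/28 = 52.6°C ✓
length: length 28 ✓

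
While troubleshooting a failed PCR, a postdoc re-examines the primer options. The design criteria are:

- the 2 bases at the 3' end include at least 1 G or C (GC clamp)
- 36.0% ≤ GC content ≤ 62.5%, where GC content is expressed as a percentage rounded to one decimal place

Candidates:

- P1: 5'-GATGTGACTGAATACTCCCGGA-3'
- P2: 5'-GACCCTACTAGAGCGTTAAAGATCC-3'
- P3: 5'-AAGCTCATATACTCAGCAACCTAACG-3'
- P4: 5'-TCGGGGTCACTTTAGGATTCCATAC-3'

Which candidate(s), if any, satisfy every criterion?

P1, P2, P3 and P4.

P1 (22 nt, A=6 T=5 G=6 C=5): 3' end GA has 1 G/C ✓; GC 11/22 = 50.0% ✓ — passes.
P2 (25 nt, A=8 T=5 G=5 C=7): 3' end CC has 2 G/C ✓; GC 12/25 = 48.0% ✓ — passes.
P3 (26 nt, A=10 T=5 G=3 C=8): 3' end CG has 2 G/C ✓; GC 11/26 = 42.3% ✓ — passes.
P4 (25 nt, A=5 T=8 G=6 C=6): 3' end AC has 1 G/C ✓; GC 12/25 = 48.0% ✓ — passes.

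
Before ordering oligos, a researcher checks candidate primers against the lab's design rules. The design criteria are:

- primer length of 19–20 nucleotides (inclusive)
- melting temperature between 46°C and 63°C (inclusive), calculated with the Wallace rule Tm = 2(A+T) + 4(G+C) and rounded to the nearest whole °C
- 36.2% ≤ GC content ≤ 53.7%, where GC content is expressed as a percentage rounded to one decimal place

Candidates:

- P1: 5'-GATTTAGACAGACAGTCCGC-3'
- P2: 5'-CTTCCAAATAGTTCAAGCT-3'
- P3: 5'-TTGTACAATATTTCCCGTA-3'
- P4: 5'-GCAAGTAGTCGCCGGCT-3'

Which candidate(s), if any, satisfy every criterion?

P1 and P2.

P1 (20 nt, A=6 T=4 G=5 C=5): length 20 ✓; Tm = 2·10 + 4·10 = 60°C ✓; GC 10/20 = 50.0% ✓ — passes.
P2 (19 nt, A=6 T=6 G=2 C=5): length 19 ✓; Tm = 2·12 + 4·7 = 52°C ✓; GC 7/19 = 36.8% ✓ — passes.
P3 (19 nt, A=5 T=8 G=2 C=4): length 19 ✓; Tm = 2·13 + 4·6 = 50°C ✓; GC 6/19 = 31.6%, outside 36.2–53.7% ✗ — fails.
P4 (17 nt, A=3 T=3 G=6 C=5): length 17, outside 19–20 ✗; Tm = 2·6 + 4·11 = 56°C ✓; GC 11/17 = 64.7%, outside 36.2–53.7% ✗ — fails.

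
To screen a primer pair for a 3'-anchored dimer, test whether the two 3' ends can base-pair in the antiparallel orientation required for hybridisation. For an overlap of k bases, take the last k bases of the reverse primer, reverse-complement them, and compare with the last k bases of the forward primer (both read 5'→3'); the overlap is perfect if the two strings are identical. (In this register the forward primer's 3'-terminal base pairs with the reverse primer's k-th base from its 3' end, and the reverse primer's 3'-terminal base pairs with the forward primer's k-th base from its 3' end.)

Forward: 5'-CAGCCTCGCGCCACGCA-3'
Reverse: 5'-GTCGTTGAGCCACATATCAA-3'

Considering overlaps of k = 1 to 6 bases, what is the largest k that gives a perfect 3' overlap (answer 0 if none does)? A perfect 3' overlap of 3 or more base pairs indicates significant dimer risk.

Last 6 bases (5'→3') — forward …CACGCA, reverse …TATCAA.
Reverse complement of the reverse primer's last 6 bases: TTGATA; its first k bases are the reverse complement of the reverse primer's last k bases, so a perfect k-base overlap needs the forward primer's last k bases to equal them.
Comparing (forward last k vs required): k=1: A vs T ✗; k=2: CA vs TT ✗; k=3: GCA vs TTG ✗; k=4: CGCA vs TTGA ✗; k=5: ACGCA vs TTGAT ✗; k=6: CACGCA vs TTGATA ✗.
No overlap length from 1 to 6 is perfect, so the longest perfect 3' overlap is 0.

Longest perfect overlap: 0 complementary base pairs; below the dimer-risk threshold (threshold 3).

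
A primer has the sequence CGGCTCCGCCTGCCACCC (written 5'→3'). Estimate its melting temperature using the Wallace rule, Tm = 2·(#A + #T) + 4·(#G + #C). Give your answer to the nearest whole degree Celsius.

66°C

Base counts: A=1, T=2, G=4, C=11 (length 18).
Tm = 2·(1+2) + 4·(4+11) = 2·3 + 4·15 = 6 + 60 = 66°C.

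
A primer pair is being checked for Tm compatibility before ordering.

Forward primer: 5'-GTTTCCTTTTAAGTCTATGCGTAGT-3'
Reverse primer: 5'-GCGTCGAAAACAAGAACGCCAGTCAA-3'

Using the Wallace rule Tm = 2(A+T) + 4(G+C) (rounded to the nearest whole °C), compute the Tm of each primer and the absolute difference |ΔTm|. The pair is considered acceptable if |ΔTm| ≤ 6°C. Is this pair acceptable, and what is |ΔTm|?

|ΔTm| = 10°C; the pair is not acceptable.

Forward: A=4 T=12 G=5 C=4 → Tm = 2·16 + 4·9 = 68°C.
Reverse: A=11 T=2 G=6 C=7 → Tm = 2·13 + 4·13 = 78°C.
|ΔTm| = |68 − 78| = 10°C, > 6°C.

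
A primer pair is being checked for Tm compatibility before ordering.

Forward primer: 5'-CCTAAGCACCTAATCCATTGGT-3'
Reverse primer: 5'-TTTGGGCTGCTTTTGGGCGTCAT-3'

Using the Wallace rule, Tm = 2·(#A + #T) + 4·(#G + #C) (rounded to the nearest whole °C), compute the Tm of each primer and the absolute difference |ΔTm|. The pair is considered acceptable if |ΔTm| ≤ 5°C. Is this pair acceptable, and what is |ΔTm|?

|ΔTm| = 6°C; the pair is not acceptable.

Forward: A=6 T=6 G=3 C=7 → Tm = 2·12 + 4·10 = 64°C.
Reverse: A=1 T=10 G=8 C=4 → Tm = 2·11 + 4·12 = 70°C.
|ΔTm| = |64 − 70| = 6°C, > 5°C.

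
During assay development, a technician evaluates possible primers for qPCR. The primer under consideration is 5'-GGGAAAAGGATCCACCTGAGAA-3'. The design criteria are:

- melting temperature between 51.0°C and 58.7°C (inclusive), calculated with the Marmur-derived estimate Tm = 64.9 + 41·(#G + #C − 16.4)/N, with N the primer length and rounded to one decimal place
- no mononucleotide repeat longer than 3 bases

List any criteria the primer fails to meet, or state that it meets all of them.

Fails: homopolymer run.

Base counts: A=9, T=2, G=7, C=4 (length 22).
Tm: Tm = 64.9 + 41·(11 − 16.4)/22 = 54.8°C ✓
homopolymer run: longest run = 4, exceeds 3 ✗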